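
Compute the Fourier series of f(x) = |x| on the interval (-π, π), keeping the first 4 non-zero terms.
-4·cos(x)/π - 4·cos(3·x)/(9·π) - 4·cos(5·x)/(25·π) + π/2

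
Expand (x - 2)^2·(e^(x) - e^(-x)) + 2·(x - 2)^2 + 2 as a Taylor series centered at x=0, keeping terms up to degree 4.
-4·x^4/3 + 10·x^3/3 - 6·x^2 + 10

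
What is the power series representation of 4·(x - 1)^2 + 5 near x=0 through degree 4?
4·x^2 - 8·x + 9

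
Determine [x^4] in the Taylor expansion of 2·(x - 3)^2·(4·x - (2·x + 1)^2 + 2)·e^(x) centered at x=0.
Expand to order 4: 2·(x - 3)^2·(4·x - (2·x + 1)^2 + 2)·e^(x) = 15·x^4/4 - 25·x^3 - 73·x^2 + 6·x + 18 + O(x^5).
The coefficient of x^4 is 15/4.

Final answer: 15/4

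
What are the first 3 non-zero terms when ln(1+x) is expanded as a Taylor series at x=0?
x^3/3 - x^2/2 + x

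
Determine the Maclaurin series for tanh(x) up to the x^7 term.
-17·x^7/315 + 2·x^5/15 - x^3/3 + x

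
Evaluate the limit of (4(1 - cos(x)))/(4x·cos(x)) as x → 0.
Both numerator and denominator → 0 as x → 0; this is a 0/0 indeterminate form.
Expand each to leading order near x = 0: numerator ~ 2·x^2, denominator ~ 4·x.
The limit of the ratio is 0.

Final answer: 0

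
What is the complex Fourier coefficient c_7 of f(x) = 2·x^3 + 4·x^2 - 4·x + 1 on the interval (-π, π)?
Compute the real Fourier coefficients first: a_7 = -16/49, b_7 = -416/343 + 4·π^2/7.
Then c_7 = (a_7 − i·b_7)/2 = -8/49 - 2·i·π^2/7 + 208·i/343.

Final answer: -8/49 - 2·i·π^2/7 + 208·i/343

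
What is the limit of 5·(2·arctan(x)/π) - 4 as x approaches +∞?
Evaluate the dominant behaviour as x → +∞; each term tends to a finite value or vanishes.
Limit = 1.

Final answer: 1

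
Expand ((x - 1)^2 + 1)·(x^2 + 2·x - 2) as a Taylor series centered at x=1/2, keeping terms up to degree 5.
-15/16 + 9·(x - 1/2)/2 - 5·(x - 1/2)^2/2 + 2·(x - 1/2)^3 + (x - 1/2)^4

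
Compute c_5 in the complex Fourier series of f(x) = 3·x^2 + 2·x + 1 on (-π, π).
Compute the real Fourier coefficients first: a_5 = -12/25, b_5 = 4/5.
Then c_5 = (a_5 − i·b_5)/2 = -6/25 - 2·i/5.

Final answer: -6/25 - 2·i/5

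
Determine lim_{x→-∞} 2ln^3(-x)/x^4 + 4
The quotient is an ∞/∞ indeterminate form as x → -∞.
Compare growth rates of the dominant terms (exponentials ≫ polynomials ≫ logarithms), or apply L'Hôpital's rule; the quotient → 0.
Adding the constant: 0 + 4 = 4. Limit = 4.

Final answer: 4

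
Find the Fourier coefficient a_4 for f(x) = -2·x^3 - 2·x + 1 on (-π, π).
a_4 = (1/π) ∫_{-π}^{π} f(x)·cos(4x) dx.
Evaluate the integral (use parity and integration by parts as needed): a_4 = 0.

Final answer: 0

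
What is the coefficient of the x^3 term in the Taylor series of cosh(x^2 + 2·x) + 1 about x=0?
Expand to order 3: cosh(x^2 + 2·x) + 1 = 2·x^3 + 2·x^2 + 2 + O(x^4).
The coefficient of x^3 is 2.

Final answer: 2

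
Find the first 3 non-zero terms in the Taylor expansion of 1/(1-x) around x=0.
x^2 + x + 1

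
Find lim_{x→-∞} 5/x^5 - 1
Evaluate the dominant behaviour as x → -∞; each term tends to a finite value or vanishes.
Limit = -1.

Final answer: -1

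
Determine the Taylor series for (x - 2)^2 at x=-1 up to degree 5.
9 - 6·(x + 1) + (x + 1)^2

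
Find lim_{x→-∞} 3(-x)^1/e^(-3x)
This is an ∞/∞ indeterminate form as x → -∞.
Compare growth rates of the dominant terms (exponentials ≫ polynomials ≫ logarithms), or apply L'Hôpital's rule; the quotient → 0.
Limit = 0.

Final answer: 0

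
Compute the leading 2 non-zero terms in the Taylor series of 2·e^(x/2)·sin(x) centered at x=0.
x^2 + 2·x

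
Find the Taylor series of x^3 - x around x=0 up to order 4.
x^3 - x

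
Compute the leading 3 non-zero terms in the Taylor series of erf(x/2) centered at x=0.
x^5/(160·√(π)) - x^3/(12·√(π)) + x/√(π)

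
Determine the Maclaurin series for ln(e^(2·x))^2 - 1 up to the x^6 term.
4·x^2 - 1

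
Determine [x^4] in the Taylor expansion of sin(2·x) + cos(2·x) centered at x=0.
Expand to order 4: sin(2·x) + cos(2·x) = 2·x^4/3 - 4·x^3/3 - 2·x^2 + 2·x + 1 + O(x^5).
The coefficient of x^4 is 2/3.

Final answer: 2/3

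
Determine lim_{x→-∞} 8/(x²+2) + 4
Evaluate the dominant behaviour as x → -∞; each term tends to a finite value or vanishes.
Limit = 4.

Final answer: 4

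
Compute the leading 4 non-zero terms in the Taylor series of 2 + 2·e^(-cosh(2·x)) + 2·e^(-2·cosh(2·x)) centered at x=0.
x^6·(-496·e^(-2)/45 - 8·e^(-1)/45) + x^4·(8·e^(-1)/3 + 40·e^(-2)/3) + x^2·(-4·e^(-1) - 8·e^(-2)) + 2·e^(-2) + 2·e^(-1) + 2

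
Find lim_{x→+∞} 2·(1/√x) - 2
Evaluate the dominant behaviour as x → +∞; each term tends to a finite value or vanishes.
Limit = -2.

Final answer: -2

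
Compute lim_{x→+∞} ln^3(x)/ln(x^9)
This is an ∞/∞ indeterminate form as x → +∞.
Write ln(x^9) = 9·ln(x), reducing the quotient to ln^2(x)/9 → ∞.
Limit = ∞.

Final answer: ∞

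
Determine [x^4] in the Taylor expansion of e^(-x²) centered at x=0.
Expand to order 4: e^(-x²) = x^4/2 - x^2 + 1 + O(x^5).
The coefficient of x^4 is 1/2.

Final answer: 1/2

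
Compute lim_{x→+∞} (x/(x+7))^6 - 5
As x → +∞: x/(x+7) = 1/(1 + 7/x) → 1, and the 6th power of a limit-1 base also → 1; with the additive constant, 1 - 5 = -4.
Limit = -4.

Final answer: -4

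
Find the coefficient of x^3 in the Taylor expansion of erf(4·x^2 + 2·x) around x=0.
Expand to order 3: erf(4·x^2 + 2·x) = -16·x^3/(3·√(π)) + 8·x^2/√(π) + 4·x/√(π) + O(x^4).
The coefficient of x^3 is -16/(3·√(π)).

Final answer: -16/(3·√(π))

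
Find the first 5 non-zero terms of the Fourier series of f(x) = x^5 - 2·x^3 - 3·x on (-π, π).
(-44·π^2 + 2·π^4 + 258)·sin(x) + (-π^4 - 15/2 + 7·π^2)·sin(2·x) + (-76·π^2/27 - 10/81 + 2·π^4/3)·sin(3·x) + (-π^4/2 + 57/64 + 13·π^2/8)·sin(4·x) + (-28·π^2/25 - 582/625 + 2·π^4/5)·sin(5·x)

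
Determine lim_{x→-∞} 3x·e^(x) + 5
The product is a 0·∞ indeterminate form at x → -∞.
Rewrite the product as 3x / e^(-x) (an ∞/∞ form) and apply L'Hôpital, or use the standard hierarchy e^(|x|) ≫ |x| as x → -∞.
The indeterminate product → 0, so the limit = 5.

Final answer: 5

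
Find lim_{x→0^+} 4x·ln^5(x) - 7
The product is a 0·∞ indeterminate form at x → 0⁺.
Rewrite the product as 4·ln^5(x) / x^(-1) and apply L'Hôpital, or use the standard hierarchy x^(-1) ≫ |ln x|^5 as x → 0⁺.
The indeterminate product → 0, so the limit = -7.

Final answer: -7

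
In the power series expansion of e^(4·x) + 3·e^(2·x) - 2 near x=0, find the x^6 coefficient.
Expand to order 6: e^(4·x) + 3·e^(2·x) - 2 = 268·x^6/45 + 28·x^5/3 + 38·x^4/3 + 44·x^3/3 + 14·x^2 + 10·x + 2 + O(x^7).
The coefficient of x^6 is 268/45.

Final answer: 268/45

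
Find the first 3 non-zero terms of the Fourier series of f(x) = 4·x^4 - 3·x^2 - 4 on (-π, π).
(204 - 32·π^2)·cos(x) + (-15 + 8·π^2)·cos(2·x) - π^2 - 4 + 4·π^4/5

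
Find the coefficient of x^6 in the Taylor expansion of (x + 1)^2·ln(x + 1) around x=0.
Expand to order 6: (x + 1)^2·ln(x + 1) = -x^6/60 + x^5/30 - x^4/12 + x^3/3 + 3·x^2/2 + x + O(x^7).
The coefficient of x^6 is -1/60.

Final answer: -1/60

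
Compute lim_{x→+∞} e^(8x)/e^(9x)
This is an ∞/∞ indeterminate form as x → +∞.
Rewrite e^(8x)/e^(9x) = e^((8−9)x) = e^(-x); the exponent coefficient is -1 < 0 so e^(-x) → 0.
Limit = 0.

Final answer: 0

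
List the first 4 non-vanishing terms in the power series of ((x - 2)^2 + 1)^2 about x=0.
-8·x^3 + 26·x^2 - 40·x + 25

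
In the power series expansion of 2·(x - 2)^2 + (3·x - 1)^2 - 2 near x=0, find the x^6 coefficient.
Expand to order 6: 2·(x - 2)^2 + (3·x - 1)^2 - 2 = 11·x^2 - 14·x + 7 + O(x^7).
The coefficient of x^6 is 0.

Final answer: 0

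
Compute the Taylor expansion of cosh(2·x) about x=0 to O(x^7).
4·x^6/45 + 2·x^4/3 + 2·x^2 + 1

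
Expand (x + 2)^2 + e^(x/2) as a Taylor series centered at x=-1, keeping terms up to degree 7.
(1 + e^(1/2))·e^(-1/2) + (1 + 4·e^(1/2))·e^(-1/2)·(x + 1)/2 + (1 + 8·e^(1/2))·e^(-1/2)·(x + 1)^2/8 + e^(-1/2)·(x + 1)^3/48 + e^(-1/2)·(x + 1)^4/384 + e^(-1/2)·(x + 1)^5/3840 + e^(-1/2)·(x + 1)^6/46080 + e^(-1/2)·(x + 1)^7/645120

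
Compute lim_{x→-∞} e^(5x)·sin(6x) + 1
Evaluate the dominant behaviour as x → -∞; each term tends to a finite value or vanishes.
Limit = 1.

Final answer: 1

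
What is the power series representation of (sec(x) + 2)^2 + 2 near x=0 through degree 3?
3·x^2 + 11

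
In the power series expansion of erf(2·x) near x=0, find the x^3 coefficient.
Expand to order 3: erf(2·x) = -16·x^3/(3·√(π)) + 4·x/√(π) + O(x^4).
The coefficient of x^3 is -16/(3·√(π)).

Final answer: -16/(3·√(π))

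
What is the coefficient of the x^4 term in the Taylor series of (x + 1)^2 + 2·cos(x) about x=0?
Expand to order 4: (x + 1)^2 + 2·cos(x) = x^4/12 + 2·x + 3 + O(x^5).
The coefficient of x^4 is 1/12.

Final answer: 1/12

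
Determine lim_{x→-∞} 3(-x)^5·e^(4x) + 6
The product is a 0·∞ indeterminate form at x → -∞.
Rewrite the product as 3(-x)^5 / e^(-4x) (an ∞/∞ form) and apply L'Hôpital, or use the standard hierarchy e^(4|x|) ≫ |(-x)^5| as x → -∞.
The indeterminate product → 0, so the limit = 6.

Final answer: 6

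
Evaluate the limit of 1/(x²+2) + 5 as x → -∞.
Evaluate the dominant behaviour as x → -∞; each term tends to a finite value or vanishes.
Limit = 5.

Final answer: 5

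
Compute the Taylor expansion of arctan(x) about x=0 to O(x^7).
x^5/5 - x^3/3 + x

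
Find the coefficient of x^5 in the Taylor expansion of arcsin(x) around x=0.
Expand to order 5: arcsin(x) = 3·x^5/40 + x^3/6 + x + O(x^6).
The coefficient of x^5 is 3/40.

Final answer: 3/40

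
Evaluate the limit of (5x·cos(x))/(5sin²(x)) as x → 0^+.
Both numerator and denominator → 0 as x → 0^+; this is a 0/0 indeterminate form.
Expand each to leading order near x = 0: numerator ~ 5·x, denominator ~ 5·x^2.
The limit of the ratio is ∞.

Final answer: ∞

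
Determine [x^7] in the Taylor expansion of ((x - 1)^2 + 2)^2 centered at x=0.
Expand to order 7: ((x - 1)^2 + 2)^2 = x^4 - 4·x^3 + 10·x^2 - 12·x + 9 + O(x^8).
The coefficient of x^7 is 0.

Final answer: 0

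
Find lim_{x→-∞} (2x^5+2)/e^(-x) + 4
The quotient is an ∞/∞ indeterminate form as x → -∞.
Compare growth rates of the dominant terms (exponentials ≫ polynomials ≫ logarithms), or apply L'Hôpital's rule; the quotient → 0.
Adding the constant: 0 + 4 = 4. Limit = 4.

Final answer: 4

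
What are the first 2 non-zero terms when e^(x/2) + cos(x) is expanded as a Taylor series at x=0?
x/2 + 2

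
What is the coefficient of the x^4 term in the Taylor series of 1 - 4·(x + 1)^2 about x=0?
Expand to order 4: 1 - 4·(x + 1)^2 = -4·x^2 - 8·x - 3 + O(x^5).
The coefficient of x^4 is 0.

Final answer: 0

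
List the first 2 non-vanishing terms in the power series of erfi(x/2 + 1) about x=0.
e·x/√(π) + erfi(1)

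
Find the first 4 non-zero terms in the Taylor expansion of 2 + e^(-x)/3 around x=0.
-x^3/18 + x^2/6 - x/3 + 7/3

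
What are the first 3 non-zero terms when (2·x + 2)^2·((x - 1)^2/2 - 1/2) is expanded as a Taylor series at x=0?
2·x^4 - 6·x^2 - 4·x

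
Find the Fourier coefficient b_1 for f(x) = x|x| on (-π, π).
b_1 = (1/π) ∫_{-π}^{π} f(x)·sin(1x) dx.
Evaluate the integral (use parity and integration by parts as needed): b_1 = (-8 + 2·π^2)/π.

Final answer: (-8 + 2·π^2)/π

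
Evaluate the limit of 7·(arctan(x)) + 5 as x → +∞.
Evaluate the dominant behaviour as x → +∞; each term tends to a finite value or vanishes.
Limit = 5 + 7·π/2.

Final answer: 5 + 7·π/2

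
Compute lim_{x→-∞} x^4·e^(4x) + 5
The product is a 0·∞ indeterminate form at x → -∞.
Rewrite the product as x^4 / e^(-4x) (an ∞/∞ form) and apply L'Hôpital, or use the standard hierarchy e^(4|x|) ≫ |x^4| as x → -∞.
The indeterminate product → 0, so the limit = 5.

Final answer: 5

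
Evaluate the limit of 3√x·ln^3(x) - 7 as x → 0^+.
The product is a 0·∞ indeterminate form at x → 0⁺.
Rewrite the product as 3·ln^3(x) / x^(-1/2) and apply L'Hôpital, or use the standard hierarchy x^(-1/2) ≫ |ln x|^3 as x → 0⁺.
The indeterminate product → 0, so the limit = -7.

Final answer: -7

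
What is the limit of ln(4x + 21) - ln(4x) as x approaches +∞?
This is an ∞ − ∞ indeterminate form.
Combine the logarithms: ln(4x+21) − ln(4x) = ln((4x+21)/(4x)) = ln(1 + 21/(4x)) → ln(1) = 0.
Limit = 0.

Final answer: 0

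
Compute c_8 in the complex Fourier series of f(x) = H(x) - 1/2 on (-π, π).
Compute the real Fourier coefficients first: a_8 = 0, b_8 = 0.
Then c_8 = (a_8 − i·b_8)/2 = 0.

Final answer: 0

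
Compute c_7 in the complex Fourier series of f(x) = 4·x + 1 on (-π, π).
Compute the real Fourier coefficients first: a_7 = 0, b_7 = 8/7.
Then c_7 = (a_7 − i·b_7)/2 = -4·i/7.

Final answer: -4·i/7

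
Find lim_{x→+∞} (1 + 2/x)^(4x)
As x → +∞: write (1 + 2/x)^(4x) = ((1 + 2/x)^x)^4 → (e^2)^4 = e^8.
Limit = e^(8).

Final answer: e^(8)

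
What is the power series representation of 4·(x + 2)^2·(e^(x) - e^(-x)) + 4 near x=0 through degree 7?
23·x^7/315 + 4·x^6/15 + 8·x^5/5 + 16·x^4/3 + 40·x^3/3 + 32·x^2 + 32·x + 4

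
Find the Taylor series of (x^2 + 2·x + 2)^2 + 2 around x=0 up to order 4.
x^4 + 4·x^3 + 8·x^2 + 8·x + 6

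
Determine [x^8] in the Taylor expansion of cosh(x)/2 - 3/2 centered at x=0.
Expand to order 8: cosh(x)/2 - 3/2 = x^8/80640 + x^6/1440 + x^4/48 + x^2/4 - 1 + O(x^9).
The coefficient of x^8 is 1/80640.

Final answer: 1/80640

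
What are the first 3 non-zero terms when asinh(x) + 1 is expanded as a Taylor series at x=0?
-x^3/6 + x + 1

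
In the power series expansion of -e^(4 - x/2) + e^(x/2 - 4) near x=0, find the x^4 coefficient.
Expand to order 4: -e^(4 - x/2) + e^(x/2 - 4) = x^4·(-e^(4)/384 + e^(-4)/384) + x^3·(e^(-4)/48 + e^(4)/48) + x^2·(-e^(4)/8 + e^(-4)/8) + x·(e^(-4)/2 + e^(4)/2) - e^(4) + e^(-4) + O(x^5).
The coefficient of x^4 is -e^(4)/384 + e^(-4)/384.

Final answer: -e^(4)/384 + e^(-4)/384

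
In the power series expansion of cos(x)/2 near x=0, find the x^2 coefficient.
Expand to order 2: cos(x)/2 = 1/2 - x^2/4 + O(x^3).
The coefficient of x^2 is -1/4.

Final answer: -1/4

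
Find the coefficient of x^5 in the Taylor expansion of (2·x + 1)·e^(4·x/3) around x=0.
Expand to order 5: (2·x + 1)·e^(4·x/3) = 1088·x^5/3645 + 224·x^4/243 + 176·x^3/81 + 32·x^2/9 + 10·x/3 + 1 + O(x^6).
The coefficient of x^5 is 1088/3645.

Final answer: 1088/3645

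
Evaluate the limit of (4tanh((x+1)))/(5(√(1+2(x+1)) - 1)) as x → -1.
Both numerator and denominator → 0 as x → -1; this is a 0/0 indeterminate form.
Expand each to leading order near x = -1: numerator ~ 4·(x + 1), denominator ~ 5·(x + 1).
The limit of the ratio is 4/5.

Final answer: 4/5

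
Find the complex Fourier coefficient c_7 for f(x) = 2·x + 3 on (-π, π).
Compute the real Fourier coefficients first: a_7 = 0, b_7 = 4/7.
Then c_7 = (a_7 − i·b_7)/2 = -2·i/7.

Final answer: -2·i/7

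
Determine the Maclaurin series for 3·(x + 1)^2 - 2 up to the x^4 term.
3·x^2 + 6·x + 1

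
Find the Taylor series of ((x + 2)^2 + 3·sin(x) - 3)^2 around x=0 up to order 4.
-6·x^4 + 13·x^3 + 51·x^2 + 14·x + 1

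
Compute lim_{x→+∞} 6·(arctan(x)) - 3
Evaluate the dominant behaviour as x → +∞; each term tends to a finite value or vanishes.
Limit = -3 + 3·π.

Final answer: -3 + 3·π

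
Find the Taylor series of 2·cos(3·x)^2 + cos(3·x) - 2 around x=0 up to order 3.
1 - 45·x^2/2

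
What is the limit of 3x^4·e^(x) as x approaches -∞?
This is a 0·∞ indeterminate form at x → -∞.
Rewrite the product as 3x^4 / e^(-x) (an ∞/∞ form) and apply L'Hôpital, or use the standard hierarchy e^(|x|) ≫ |x^4| as x → -∞.
The indeterminate product → 0, so the limit = 0.

Final answer: 0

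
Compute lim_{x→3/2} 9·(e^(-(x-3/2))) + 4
Direct substitution at x = 3/2 gives 13.

Final answer: 13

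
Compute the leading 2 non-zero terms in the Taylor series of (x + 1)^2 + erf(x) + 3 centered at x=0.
x·(2/√(π) + 2) + 4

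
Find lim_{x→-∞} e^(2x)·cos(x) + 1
Evaluate the dominant behaviour as x → -∞; each term tends to a finite value or vanishes.
Limit = 1.

Final answer: 1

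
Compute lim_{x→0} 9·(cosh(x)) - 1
Direct substitution at x = 0 gives 8.

Final answer: 8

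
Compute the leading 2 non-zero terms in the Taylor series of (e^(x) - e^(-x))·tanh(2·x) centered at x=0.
-14·x^4/3 + 4·x^2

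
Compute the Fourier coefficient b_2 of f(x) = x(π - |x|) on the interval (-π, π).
b_2 = (1/π) ∫_{-π}^{π} f(x)·sin(2x) dx.
Evaluate the integral (use parity and integration by parts as needed): b_2 = 0.

Final answer: 0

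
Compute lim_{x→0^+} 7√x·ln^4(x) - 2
The product is a 0·∞ indeterminate form at x → 0⁺.
Rewrite the product as 7·ln^4(x) / x^(-1/2) and apply L'Hôpital, or use the standard hierarchy x^(-1/2) ≫ |ln x|^4 as x → 0⁺.
The indeterminate product → 0, so the limit = -2.

Final answer: -2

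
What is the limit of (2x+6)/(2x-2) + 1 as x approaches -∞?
Evaluate the dominant behaviour as x → -∞; each term tends to a finite value or vanishes.
Limit = 2.

Final answer: 2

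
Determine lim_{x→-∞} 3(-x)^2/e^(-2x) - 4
The quotient is an ∞/∞ indeterminate form as x → -∞.
Compare growth rates of the dominant terms (exponentials ≫ polynomials ≫ logarithms), or apply L'Hôpital's rule; the quotient → 0.
Adding the constant: 0 - 4 = -4. Limit = -4.

Final answer: -4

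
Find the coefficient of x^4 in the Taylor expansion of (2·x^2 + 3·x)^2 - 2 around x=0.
Expand to order 4: (2·x^2 + 3·x)^2 - 2 = 4·x^4 + 12·x^3 + 9·x^2 - 2 + O(x^5).
The coefficient of x^4 is 4.

Final answer: 4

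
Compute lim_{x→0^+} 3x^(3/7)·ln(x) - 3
The product is a 0·∞ indeterminate form at x → 0⁺.
Rewrite the product as 3·ln(x) / x^(-3/7) and apply L'Hôpital, or use the standard hierarchy x^(-3/7) ≫ |ln x| as x → 0⁺.
The indeterminate product → 0, so the limit = -3.

Final answer: -3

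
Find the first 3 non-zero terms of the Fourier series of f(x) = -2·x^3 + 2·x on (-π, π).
(28 - 4·π^2)·sin(x) + (-5 + 2·π^2)·sin(2·x) + (20/9 - 4·π^2/3)·sin(3·x)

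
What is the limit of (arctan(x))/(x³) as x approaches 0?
Both numerator and denominator → 0 as x → 0; this is a 0/0 indeterminate form.
Expand each to leading order near x = 0: numerator ~ x, denominator ~ x^3.
The limit of the ratio is ∞.

Final answer: ∞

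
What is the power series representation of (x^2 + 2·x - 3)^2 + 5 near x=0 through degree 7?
x^4 + 4·x^3 - 2·x^2 - 12·x + 14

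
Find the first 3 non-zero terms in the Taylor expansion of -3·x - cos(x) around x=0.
x^2/2 - 3·x - 1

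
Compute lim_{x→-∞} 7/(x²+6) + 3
Evaluate the dominant behaviour as x → -∞; each term tends to a finite value or vanishes.
Limit = 3.

Final answer: 3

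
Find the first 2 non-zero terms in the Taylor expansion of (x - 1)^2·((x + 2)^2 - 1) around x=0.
3 - 2·x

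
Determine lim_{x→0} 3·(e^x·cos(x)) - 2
Direct substitution at x = 0 gives 1.

Final answer: 1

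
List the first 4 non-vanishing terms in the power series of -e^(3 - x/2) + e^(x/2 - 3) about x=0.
x^3·(e^(-3)/48 + e^(3)/48) + x^2·(-e^(3)/8 + e^(-3)/8) + x·(e^(-3)/2 + e^(3)/2) - e^(3) + e^(-3)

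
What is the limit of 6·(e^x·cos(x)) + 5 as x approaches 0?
Direct substitution at x = 0 gives 11.

Final answer: 11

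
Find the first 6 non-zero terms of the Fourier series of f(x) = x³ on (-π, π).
(-12 + 2·π^2)·sin(x) + (3/2 - π^2)·sin(2·x) + (-4/9 + 2·π^2/3)·sin(3·x) + (3/16 - π^2/2)·sin(4·x) + (-12/125 + 2·π^2/5)·sin(5·x) + (1/18 - π^2/3)·sin(6·x)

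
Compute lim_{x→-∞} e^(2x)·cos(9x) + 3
Evaluate the dominant behaviour as x → -∞; each term tends to a finite value or vanishes.
Limit = 3.

Final answer: 3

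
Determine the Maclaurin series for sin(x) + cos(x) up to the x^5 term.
x^5/120 + x^4/24 - x^3/6 - x^2/2 + x + 1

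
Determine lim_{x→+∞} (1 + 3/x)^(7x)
As x → +∞: write (1 + 3/x)^(7x) = ((1 + 3/x)^x)^7 → (e^3)^7 = e^21.
Limit = e^(21).

Final answer: e^(21)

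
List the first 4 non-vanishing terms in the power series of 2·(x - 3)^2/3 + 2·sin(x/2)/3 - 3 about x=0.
-x^3/72 + 2·x^2/3 - 11·x/3 + 3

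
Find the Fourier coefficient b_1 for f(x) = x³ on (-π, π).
b_1 = (1/π) ∫_{-π}^{π} f(x)·sin(1x) dx.
Evaluate the integral (use parity and integration by parts as needed): b_1 = -12 + 2·π^2.

Final answer: -12 + 2·π^2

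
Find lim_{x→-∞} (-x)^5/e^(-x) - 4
The quotient is an ∞/∞ indeterminate form as x → -∞.
Compare growth rates of the dominant terms (exponentials ≫ polynomials ≫ logarithms), or apply L'Hôpital's rule; the quotient → 0.
Adding the constant: 0 - 4 = -4. Limit = -4.

Final answer: -4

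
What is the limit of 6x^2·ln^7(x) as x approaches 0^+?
This is a 0·∞ indeterminate form at x → 0⁺.
Rewrite the product as 6·ln^7(x) / x^(-2) and apply L'Hôpital, or use the standard hierarchy x^(-2) ≫ |ln x|^7 as x → 0⁺.
The indeterminate product → 0, so the limit = 0.

Final answer: 0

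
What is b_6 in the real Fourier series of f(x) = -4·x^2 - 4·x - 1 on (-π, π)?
b_6 = (1/π) ∫_{-π}^{π} f(x)·sin(6x) dx.
Evaluate the integral (use parity and integration by parts as needed): b_6 = 4/3.

Final answer: 4/3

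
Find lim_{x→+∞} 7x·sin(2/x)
As x → +∞: let u = 2/x → 0⁺; then 7·x·sin(2/x) = 7·2·sin(u)/u → 7·2·1 = 14.
Limit = 14.

Final answer: 14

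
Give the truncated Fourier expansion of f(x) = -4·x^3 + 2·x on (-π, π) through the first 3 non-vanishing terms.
(52 - 8·π^2)·sin(x) + (-8 + 4·π^2)·sin(2·x) + (28/9 - 8·π^2/3)·sin(3·x)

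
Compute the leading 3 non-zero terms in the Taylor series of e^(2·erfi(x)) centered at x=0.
8·x^2/π + 4·x/√(π) + 1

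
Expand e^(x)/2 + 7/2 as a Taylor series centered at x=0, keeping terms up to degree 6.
x^6/1440 + x^5/240 + x^4/48 + x^3/12 + x^2/4 + x/2 + 4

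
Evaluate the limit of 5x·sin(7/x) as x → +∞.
As x → +∞: let u = 7/x → 0⁺; then 5·x·sin(7/x) = 5·7·sin(u)/u → 5·7·1 = 35.
Limit = 35.

Final answer: 35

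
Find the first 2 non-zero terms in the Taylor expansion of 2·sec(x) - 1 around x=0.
x^2 + 1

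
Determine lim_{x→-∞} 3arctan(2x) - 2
Evaluate the dominant behaviour as x → -∞; each term tends to a finite value or vanishes.
Limit = -3·π/2 - 2.

Final answer: -3·π/2 - 2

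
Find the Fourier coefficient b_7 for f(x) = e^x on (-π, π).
b_7 = (1/π) ∫_{-π}^{π} f(x)·sin(7x) dx.
Evaluate the integral (use parity and integration by parts as needed): b_7 = (-7 + 7·e^(2·π))·e^(-π)/(50·π).

Final answer: (-7 + 7·e^(2·π))·e^(-π)/(50·π)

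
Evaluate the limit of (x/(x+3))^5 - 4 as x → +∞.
As x → +∞: x/(x+3) = 1/(1 + 3/x) → 1, and the 5th power of a limit-1 base also → 1; with the additive constant, 1 - 4 = -3.
Limit = -3.

Final answer: -3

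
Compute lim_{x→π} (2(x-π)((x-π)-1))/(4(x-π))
Both numerator and denominator → 0 as x → π; this is a 0/0 indeterminate form.
Expand each to leading order near x = π: numerator ~ -2·(x - π), denominator ~ 4·(x - π).
The limit of the ratio is -1/2.

Final answer: -1/2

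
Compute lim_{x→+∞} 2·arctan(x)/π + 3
Evaluate the dominant behaviour as x → +∞; each term tends to a finite value or vanishes.
Limit = 4.

Final answer: 4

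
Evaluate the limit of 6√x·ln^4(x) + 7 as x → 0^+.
The product is a 0·∞ indeterminate form at x → 0⁺.
Rewrite the product as 6·ln^4(x) / x^(-1/2) and apply L'Hôpital, or use the standard hierarchy x^(-1/2) ≫ |ln x|^4 as x → 0⁺.
The indeterminate product → 0, so the limit = 7.

Final answer: 7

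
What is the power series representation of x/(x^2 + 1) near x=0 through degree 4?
-x^3 + x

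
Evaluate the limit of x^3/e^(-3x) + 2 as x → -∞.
The quotient is an ∞/∞ indeterminate form as x → -∞.
Compare growth rates of the dominant terms (exponentials ≫ polynomials ≫ logarithms), or apply L'Hôpital's rule; the quotient → 0.
Adding the constant: 0 + 2 = 2. Limit = 2.

Final answer: 2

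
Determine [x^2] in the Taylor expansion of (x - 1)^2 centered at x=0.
Expand to order 2: (x - 1)^2 = x^2 - 2·x + 1 + O(x^3).
The coefficient of x^2 is 1.

Final answer: 1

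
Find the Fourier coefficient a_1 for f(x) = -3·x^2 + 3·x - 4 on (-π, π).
a_1 = (1/π) ∫_{-π}^{π} f(x)·cos(1x) dx.
Evaluate the integral (use parity and integration by parts as needed): a_1 = 12.

Final answer: 12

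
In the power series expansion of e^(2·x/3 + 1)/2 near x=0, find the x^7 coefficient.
Expand to order 7: e^(2·x/3 + 1)/2 = 4·e·x^7/688905 + 2·e·x^6/32805 + 2·e·x^5/3645 + e·x^4/243 + 2·e·x^3/81 + e·x^2/9 + e·x/3 + e/2 + O(x^8).
The coefficient of x^7 is 4·e/688905.

Final answer: 4·e/688905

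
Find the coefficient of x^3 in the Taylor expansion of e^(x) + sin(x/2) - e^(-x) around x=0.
Expand to order 3: e^(x) + sin(x/2) - e^(-x) = 5·x^3/16 + 5·x/2 + O(x^4).
The coefficient of x^3 is 5/16.

Final answer: 5/16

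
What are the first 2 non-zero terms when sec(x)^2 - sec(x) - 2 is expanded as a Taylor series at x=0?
x^2/2 - 2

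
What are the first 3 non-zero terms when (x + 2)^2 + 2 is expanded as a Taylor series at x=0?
x^2 + 4·x + 6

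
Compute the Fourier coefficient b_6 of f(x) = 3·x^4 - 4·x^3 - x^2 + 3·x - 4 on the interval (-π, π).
b_6 = (1/π) ∫_{-π}^{π} f(x)·sin(6x) dx.
Evaluate the integral (use parity and integration by parts as needed): b_6 = -11/9 + 4·π^2/3.

Final answer: -11/9 + 4·π^2/3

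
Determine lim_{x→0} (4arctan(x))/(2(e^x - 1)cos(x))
Both numerator and denominator → 0 as x → 0; this is a 0/0 indeterminate form.
Expand each to leading order near x = 0: numerator ~ 4·x, denominator ~ 2·x.
The limit of the ratio is 2.

Final answer: 2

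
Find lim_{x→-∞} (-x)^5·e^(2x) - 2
The product is a 0·∞ indeterminate form at x → -∞.
Rewrite the product as (-x)^5 / e^(-2x) (an ∞/∞ form) and apply L'Hôpital, or use the standard hierarchy e^(2|x|) ≫ |(-x)^5| as x → -∞.
The indeterminate product → 0, so the limit = -2.

Final answer: -2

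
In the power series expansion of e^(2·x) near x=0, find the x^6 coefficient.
Expand to order 6: e^(2·x) = 4·x^6/45 + 4·x^5/15 + 2·x^4/3 + 4·x^3/3 + 2·x^2 + 2·x + 1 + O(x^7).
The coefficient of x^6 is 4/45.

Final answer: 4/45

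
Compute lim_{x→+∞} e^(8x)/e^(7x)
This is an ∞/∞ indeterminate form as x → +∞.
Rewrite e^(8x)/e^(7x) = e^((8−7)x) = e^(x); the exponent coefficient is 1 > 0 so e^(x) → ∞.
Limit = ∞.

Final answer: ∞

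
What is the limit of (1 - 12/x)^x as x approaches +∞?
As x → +∞: this is the defining limit (1 - 12/x)^x → e^(-12).
Limit = e^(-12).

Final answer: e^(-12)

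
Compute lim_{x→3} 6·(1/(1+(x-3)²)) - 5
Direct substitution at x = 3 gives 1.

Final answer: 1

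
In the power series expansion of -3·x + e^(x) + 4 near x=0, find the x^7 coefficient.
Expand to order 7: -3·x + e^(x) + 4 = x^7/5040 + x^6/720 + x^5/120 + x^4/24 + x^3/6 + x^2/2 - 2·x + 5 + O(x^8).
The coefficient of x^7 is 1/5040.

Final answer: 1/5040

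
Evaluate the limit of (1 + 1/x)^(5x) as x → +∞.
As x → +∞: write (1 + 1/x)^(5x) = ((1 + 1/x)^x)^5 → (e^1)^5 = e^5.
Limit = e^(5).

Final answer: e^(5)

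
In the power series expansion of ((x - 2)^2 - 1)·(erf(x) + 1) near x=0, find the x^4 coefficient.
Expand to order 4: ((x - 2)^2 - 1)·(erf(x) + 1) = 8·x^4/(3·√(π)) + x^2·(1 - 8/√(π)) + x·(-4 + 6/√(π)) + 3 + O(x^5).
The coefficient of x^4 is 8/(3·√(π)).

Final answer: 8/(3·√(π))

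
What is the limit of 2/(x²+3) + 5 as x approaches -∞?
Evaluate the dominant behaviour as x → -∞; each term tends to a finite value or vanishes.
Limit = 5.

Final answer: 5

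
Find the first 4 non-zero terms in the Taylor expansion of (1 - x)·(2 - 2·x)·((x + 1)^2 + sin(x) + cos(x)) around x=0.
11·x^3/3 - 7·x^2 - 2·x + 4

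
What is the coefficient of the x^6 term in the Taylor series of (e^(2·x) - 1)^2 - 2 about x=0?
Expand to order 6: (e^(2·x) - 1)^2 - 2 = 248·x^6/45 + 8·x^5 + 28·x^4/3 + 8·x^3 + 4·x^2 - 2 + O(x^7).
The coefficient of x^6 is 248/45.

Final answer: 248/45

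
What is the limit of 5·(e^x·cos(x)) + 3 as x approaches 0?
Direct substitution at x = 0 gives 8.

Final answer: 8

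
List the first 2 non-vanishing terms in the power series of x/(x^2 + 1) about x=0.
-x^3 + x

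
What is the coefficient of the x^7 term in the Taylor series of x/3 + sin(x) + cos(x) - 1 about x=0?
Expand to order 7: x/3 + sin(x) + cos(x) - 1 = -x^7/5040 - x^6/720 + x^5/120 + x^4/24 - x^3/6 - x^2/2 + 4·x/3 + O(x^8).
The coefficient of x^7 is -1/5040.

Final answer: -1/5040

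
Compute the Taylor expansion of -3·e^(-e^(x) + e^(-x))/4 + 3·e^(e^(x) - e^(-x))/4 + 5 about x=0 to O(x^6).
57·x^5/40 + 5·x^3/2 + 3·x + 5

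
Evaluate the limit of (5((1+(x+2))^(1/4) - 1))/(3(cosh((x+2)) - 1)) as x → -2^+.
Both numerator and denominator → 0 as x → -2^+; this is a 0/0 indeterminate form.
Expand each to leading order near x = -2: numerator ~ 5·(x + 2)/4, denominator ~ 3·(x + 2)^2/2.
The limit of the ratio is ∞.

Final answer: ∞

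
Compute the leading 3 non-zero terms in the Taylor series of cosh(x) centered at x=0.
x^4/24 + x^2/2 + 1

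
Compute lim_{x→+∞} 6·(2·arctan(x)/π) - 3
Evaluate the dominant behaviour as x → +∞; each term tends to a finite value or vanishes.
Limit = 3.

Final answer: 3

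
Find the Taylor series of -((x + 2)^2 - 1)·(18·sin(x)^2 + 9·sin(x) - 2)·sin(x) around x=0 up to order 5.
1243·x^5/60 - 220·x^4/3 - 89·x^3 - 19·x^2 + 6·x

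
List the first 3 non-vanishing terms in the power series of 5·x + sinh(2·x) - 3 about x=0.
4·x^3/3 + 7·x - 3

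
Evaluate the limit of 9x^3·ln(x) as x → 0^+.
This is a 0·∞ indeterminate form at x → 0⁺.
Rewrite the product as 9·ln(x) / x^(-3) and apply L'Hôpital, or use the standard hierarchy x^(-3) ≫ |ln x| as x → 0⁺.
The indeterminate product → 0, so the limit = 0.

Final answer: 0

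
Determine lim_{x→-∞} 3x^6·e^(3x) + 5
The product is a 0·∞ indeterminate form at x → -∞.
Rewrite the product as 3x^6 / e^(-3x) (an ∞/∞ form) and apply L'Hôpital, or use the standard hierarchy e^(3|x|) ≫ |x^6| as x → -∞.
The indeterminate product → 0, so the limit = 5.

Final answer: 5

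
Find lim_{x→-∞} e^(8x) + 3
Evaluate the dominant behaviour as x → -∞; each term tends to a finite value or vanishes.
Limit = 3.

Final answer: 3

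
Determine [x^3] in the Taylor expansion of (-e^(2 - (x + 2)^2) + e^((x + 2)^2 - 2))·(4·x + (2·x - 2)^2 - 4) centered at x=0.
Expand to order 3: (-e^(2 - (x + 2)^2) + e^((x + 2)^2 - 2))·(4·x + (2·x - 2)^2 - 4) = x^3·(-20·e^(2) + 44·e^(-2)) + x^2·(-12·e^(2) - 20·e^(-2)) + x·(-4·e^(2) + 4·e^(-2)) + O(x^4).
The coefficient of x^3 is -20·e^(2) + 44·e^(-2).

Final answer: -20·e^(2) + 44·e^(-2)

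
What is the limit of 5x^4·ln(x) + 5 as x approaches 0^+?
The product is a 0·∞ indeterminate form at x → 0⁺.
Rewrite the product as 5·ln(x) / x^(-4) and apply L'Hôpital, or use the standard hierarchy x^(-4) ≫ |ln x| as x → 0⁺.
The indeterminate product → 0, so the limit = 5.

Final answer: 5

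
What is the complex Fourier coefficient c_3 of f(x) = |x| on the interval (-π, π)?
Compute the real Fourier coefficients first: a_3 = -4/(9·π), b_3 = 0.
Then c_3 = (a_3 − i·b_3)/2 = -2/(9·π).

Final answer: -2/(9·π)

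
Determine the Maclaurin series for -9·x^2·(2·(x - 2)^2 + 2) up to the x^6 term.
-18·x^4 + 72·x^3 - 90·x^2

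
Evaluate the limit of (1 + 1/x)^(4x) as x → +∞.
As x → +∞: write (1 + 1/x)^(4x) = ((1 + 1/x)^x)^4 → (e^1)^4 = e^4.
Limit = e^(4).

Final answer: e^(4)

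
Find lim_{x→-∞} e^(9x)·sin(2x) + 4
Evaluate the dominant behaviour as x → -∞; each term tends to a finite value or vanishes.
Limit = 4.

Final answer: 4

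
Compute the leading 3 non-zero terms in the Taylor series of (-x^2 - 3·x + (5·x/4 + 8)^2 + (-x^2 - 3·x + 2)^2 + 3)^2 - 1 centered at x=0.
6519·x^2/8 + 710·x + 5040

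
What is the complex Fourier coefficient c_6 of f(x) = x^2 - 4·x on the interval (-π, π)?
Compute the real Fourier coefficients first: a_6 = 1/9, b_6 = 4/3.
Then c_6 = (a_6 − i·b_6)/2 = 1/18 - 2·i/3.

Final answer: 1/18 - 2·i/3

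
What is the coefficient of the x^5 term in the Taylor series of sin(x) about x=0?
Expand to order 5: sin(x) = x^5/120 - x^3/6 + x + O(x^6).
The coefficient of x^5 is 1/120.

Final answer: 1/120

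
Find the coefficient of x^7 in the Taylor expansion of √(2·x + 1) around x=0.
Expand to order 7: √(2·x + 1) = 33·x^7/16 - 21·x^6/16 + 7·x^5/8 - 5·x^4/8 + x^3/2 - x^2/2 + x + 1 + O(x^8).
The coefficient of x^7 is 33/16.

Final answer: 33/16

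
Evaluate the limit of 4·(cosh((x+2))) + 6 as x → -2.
Direct substitution at x = -2 gives 10.

Final answer: 10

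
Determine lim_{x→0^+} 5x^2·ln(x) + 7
The product is a 0·∞ indeterminate form at x → 0⁺.
Rewrite the product as 5·ln(x) / x^(-2) and apply L'Hôpital, or use the standard hierarchy x^(-2) ≫ |ln x| as x → 0⁺.
The indeterminate product → 0, so the limit = 7.

Final answer: 7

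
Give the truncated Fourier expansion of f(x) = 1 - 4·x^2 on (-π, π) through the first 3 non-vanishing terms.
16·cos(x) - 4·cos(2·x) - 4·π^2/3 + 1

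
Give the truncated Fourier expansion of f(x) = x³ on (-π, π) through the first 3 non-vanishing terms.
(-12 + 2·π^2)·sin(x) + (3/2 - π^2)·sin(2·x) + (-4/9 + 2·π^2/3)·sin(3·x)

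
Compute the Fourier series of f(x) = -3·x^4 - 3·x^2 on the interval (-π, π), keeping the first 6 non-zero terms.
(-132 + 24·π^2)·cos(x) + (6 - 6·π^2)·cos(2·x) + (-4/9 + 8·π^2/3)·cos(3·x) + (-3·π^2/2 - 3/16)·cos(4·x) + (156/625 + 24·π^2/25)·cos(5·x) - 3·π^4/5 - π^2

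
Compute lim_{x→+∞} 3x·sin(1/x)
As x → +∞: let u = 1/x → 0⁺; then 3·x·sin(1/x) = 3·1·sin(u)/u → 3·1·1 = 3.
Limit = 3.

Final answer: 3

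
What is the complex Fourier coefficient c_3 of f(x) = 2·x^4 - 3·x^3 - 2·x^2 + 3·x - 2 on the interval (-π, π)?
Compute the real Fourier coefficients first: a_3 = 56/27 - 16·π^2/9, b_3 = 10/3 - 2·π^2.
Then c_3 = (a_3 − i·b_3)/2 = -8·π^2/9 + 28/27 - 5·i/3 + i·π^2.

Final answer: -8·π^2/9 + 28/27 - 5·i/3 + i·π^2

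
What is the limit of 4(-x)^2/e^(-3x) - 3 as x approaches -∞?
The quotient is an ∞/∞ indeterminate form as x → -∞.
Compare growth rates of the dominant terms (exponentials ≫ polynomials ≫ logarithms), or apply L'Hôpital's rule; the quotient → 0.
Adding the constant: 0 - 3 = -3. Limit = -3.

Final answer: -3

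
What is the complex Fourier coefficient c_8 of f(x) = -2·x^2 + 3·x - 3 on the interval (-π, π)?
Compute the real Fourier coefficients first: a_8 = -1/8, b_8 = -3/4.
Then c_8 = (a_8 − i·b_8)/2 = -1/16 + 3·i/8.

Final answer: -1/16 + 3·i/8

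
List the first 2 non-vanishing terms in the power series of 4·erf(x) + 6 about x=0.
8·x/√(π) + 6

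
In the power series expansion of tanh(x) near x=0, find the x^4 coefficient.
Expand to order 4: tanh(x) = -x^3/3 + x + O(x^5).
The coefficient of x^4 is 0.

Final answer: 0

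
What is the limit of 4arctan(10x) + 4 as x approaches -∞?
Evaluate the dominant behaviour as x → -∞; each term tends to a finite value or vanishes.
Limit = 4 - 2·π.

Final answer: 4 - 2·π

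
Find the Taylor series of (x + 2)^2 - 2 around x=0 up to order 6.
x^2 + 4·x + 2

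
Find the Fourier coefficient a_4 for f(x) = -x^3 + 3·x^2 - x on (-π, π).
a_4 = (1/π) ∫_{-π}^{π} f(x)·cos(4x) dx.
Evaluate the integral (use parity and integration by parts as needed): a_4 = 3/4.

Final answer: 3/4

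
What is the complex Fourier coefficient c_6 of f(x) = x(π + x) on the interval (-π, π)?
Compute the real Fourier coefficients first: a_6 = 1/9, b_6 = -π/3.
Then c_6 = (a_6 − i·b_6)/2 = 1/18 + i·π/6.

Final answer: 1/18 + i·π/6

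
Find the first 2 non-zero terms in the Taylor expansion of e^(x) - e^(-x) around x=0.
x^3/3 + 2·x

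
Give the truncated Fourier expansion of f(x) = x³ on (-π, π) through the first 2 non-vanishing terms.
(-12 + 2·π^2)·sin(x) + (3/2 - π^2)·sin(2·x)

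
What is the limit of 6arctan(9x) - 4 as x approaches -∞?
Evaluate the dominant behaviour as x → -∞; each term tends to a finite value or vanishes.
Limit = -3·π - 4.

Final answer: -3·π - 4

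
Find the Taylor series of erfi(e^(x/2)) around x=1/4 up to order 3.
erfi(e^(1/8)) + e^(1/8)·e^(e^(1/4))·(x - 1/4)/√(π) + (e^(1/8)·e^(e^(1/4)) + 2·e^(3/8)·e^(e^(1/4)))·(x - 1/4)^2/(4·√(π)) + (e^(1/8)·e^(e^(1/4)) + 4·e^(5/8)·e^(e^(1/4)) + 8·e^(3/8)·e^(e^(1/4)))·(x - 1/4)^3/(24·√(π))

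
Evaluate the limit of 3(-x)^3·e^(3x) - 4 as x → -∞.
The product is a 0·∞ indeterminate form at x → -∞.
Rewrite the product as 3(-x)^3 / e^(-3x) (an ∞/∞ form) and apply L'Hôpital, or use the standard hierarchy e^(3|x|) ≫ |(-x)^3| as x → -∞.
The indeterminate product → 0, so the limit = -4.

Final answer: -4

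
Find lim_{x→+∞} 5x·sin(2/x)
As x → +∞: let u = 2/x → 0⁺; then 5·x·sin(2/x) = 5·2·sin(u)/u → 5·2·1 = 10.
Limit = 10.

Final answer: 10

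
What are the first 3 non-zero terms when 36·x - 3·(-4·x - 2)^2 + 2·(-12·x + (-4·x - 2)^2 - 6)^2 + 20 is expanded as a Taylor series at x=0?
-144·x^2 - 44·x + 16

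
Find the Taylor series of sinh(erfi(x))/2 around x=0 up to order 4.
x^3·(2/(3·π^(3/2)) + 1/(3·√(π))) + x/√(π)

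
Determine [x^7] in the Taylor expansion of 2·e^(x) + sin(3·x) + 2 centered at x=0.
Expand to order 7: 2·e^(x) + sin(3·x) + 2 = -437·x^7/1008 + x^6/360 + 49·x^5/24 + x^4/12 - 25·x^3/6 + x^2 + 5·x + 4 + O(x^8).
The coefficient of x^7 is -437/1008.

Final answer: -437/1008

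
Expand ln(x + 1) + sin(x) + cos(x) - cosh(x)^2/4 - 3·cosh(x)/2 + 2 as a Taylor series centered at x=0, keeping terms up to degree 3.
x^3/6 - 2·x^2 + 2·x + 5/4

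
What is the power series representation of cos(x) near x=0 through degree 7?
-x^6/720 + x^4/24 - x^2/2 + 1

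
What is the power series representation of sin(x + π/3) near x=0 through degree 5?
x^5/240 + √(3)·x^4/48 - x^3/12 - √(3)·x^2/4 + x/2 + √(3)/2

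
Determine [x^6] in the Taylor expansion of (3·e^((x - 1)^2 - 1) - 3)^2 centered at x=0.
Expand to order 6: (3·e^((x - 1)^2 - 1) - 3)^2 = 1823·x^6/5 - 294·x^5 + 201·x^4 - 108·x^3 + 36·x^2 + O(x^7).
The coefficient of x^6 is 1823/5.

Final answer: 1823/5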